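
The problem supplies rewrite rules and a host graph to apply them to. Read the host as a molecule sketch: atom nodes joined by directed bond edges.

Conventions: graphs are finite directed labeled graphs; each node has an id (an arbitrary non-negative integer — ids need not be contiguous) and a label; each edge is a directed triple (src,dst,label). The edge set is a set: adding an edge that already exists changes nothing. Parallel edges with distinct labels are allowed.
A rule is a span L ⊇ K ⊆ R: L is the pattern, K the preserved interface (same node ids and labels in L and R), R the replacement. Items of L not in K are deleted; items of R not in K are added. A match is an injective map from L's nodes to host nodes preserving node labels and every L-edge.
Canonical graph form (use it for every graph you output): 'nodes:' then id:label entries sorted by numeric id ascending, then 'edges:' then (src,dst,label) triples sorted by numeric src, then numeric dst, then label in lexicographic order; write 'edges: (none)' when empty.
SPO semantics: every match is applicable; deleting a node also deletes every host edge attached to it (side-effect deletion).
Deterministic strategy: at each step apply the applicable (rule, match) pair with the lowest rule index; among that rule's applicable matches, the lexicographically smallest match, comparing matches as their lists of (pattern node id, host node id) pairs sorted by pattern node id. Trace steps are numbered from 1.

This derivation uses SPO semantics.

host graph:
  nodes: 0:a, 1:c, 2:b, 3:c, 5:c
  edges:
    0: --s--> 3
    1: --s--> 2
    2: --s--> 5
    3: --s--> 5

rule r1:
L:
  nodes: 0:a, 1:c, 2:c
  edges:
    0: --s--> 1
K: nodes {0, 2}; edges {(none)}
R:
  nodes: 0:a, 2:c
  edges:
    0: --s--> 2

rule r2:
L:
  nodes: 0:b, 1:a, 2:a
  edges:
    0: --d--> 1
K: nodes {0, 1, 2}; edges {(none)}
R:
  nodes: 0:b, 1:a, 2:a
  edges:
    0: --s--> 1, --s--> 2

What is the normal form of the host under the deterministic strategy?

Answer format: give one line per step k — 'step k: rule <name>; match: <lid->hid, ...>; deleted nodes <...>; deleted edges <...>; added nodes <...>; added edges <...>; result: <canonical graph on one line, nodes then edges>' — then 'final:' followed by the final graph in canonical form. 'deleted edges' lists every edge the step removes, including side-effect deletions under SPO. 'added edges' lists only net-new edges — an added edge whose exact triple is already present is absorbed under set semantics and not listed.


step 1: rule r1; match: 0->0, 1->3, 2->1; deleted nodes 3; deleted edges (0,3,s); (3,5,s); added nodes (none); added edges (0,1,s); result: nodes: 0:a, 1:c, 2:b, 5:c edges: (0,1,s); (1,2,s); (2,5,s)
step 2: rule r1; match: 0->0, 1->1, 2->5; deleted nodes 1; deleted edges (0,1,s); (1,2,s); added nodes (none); added edges (0,5,s); result: nodes: 0:a, 2:b, 5:c edges: (0,5,s); (2,5,s)
final:
nodes: 0:a, 2:b, 5:c
edges: (0,5,s); (2,5,s)


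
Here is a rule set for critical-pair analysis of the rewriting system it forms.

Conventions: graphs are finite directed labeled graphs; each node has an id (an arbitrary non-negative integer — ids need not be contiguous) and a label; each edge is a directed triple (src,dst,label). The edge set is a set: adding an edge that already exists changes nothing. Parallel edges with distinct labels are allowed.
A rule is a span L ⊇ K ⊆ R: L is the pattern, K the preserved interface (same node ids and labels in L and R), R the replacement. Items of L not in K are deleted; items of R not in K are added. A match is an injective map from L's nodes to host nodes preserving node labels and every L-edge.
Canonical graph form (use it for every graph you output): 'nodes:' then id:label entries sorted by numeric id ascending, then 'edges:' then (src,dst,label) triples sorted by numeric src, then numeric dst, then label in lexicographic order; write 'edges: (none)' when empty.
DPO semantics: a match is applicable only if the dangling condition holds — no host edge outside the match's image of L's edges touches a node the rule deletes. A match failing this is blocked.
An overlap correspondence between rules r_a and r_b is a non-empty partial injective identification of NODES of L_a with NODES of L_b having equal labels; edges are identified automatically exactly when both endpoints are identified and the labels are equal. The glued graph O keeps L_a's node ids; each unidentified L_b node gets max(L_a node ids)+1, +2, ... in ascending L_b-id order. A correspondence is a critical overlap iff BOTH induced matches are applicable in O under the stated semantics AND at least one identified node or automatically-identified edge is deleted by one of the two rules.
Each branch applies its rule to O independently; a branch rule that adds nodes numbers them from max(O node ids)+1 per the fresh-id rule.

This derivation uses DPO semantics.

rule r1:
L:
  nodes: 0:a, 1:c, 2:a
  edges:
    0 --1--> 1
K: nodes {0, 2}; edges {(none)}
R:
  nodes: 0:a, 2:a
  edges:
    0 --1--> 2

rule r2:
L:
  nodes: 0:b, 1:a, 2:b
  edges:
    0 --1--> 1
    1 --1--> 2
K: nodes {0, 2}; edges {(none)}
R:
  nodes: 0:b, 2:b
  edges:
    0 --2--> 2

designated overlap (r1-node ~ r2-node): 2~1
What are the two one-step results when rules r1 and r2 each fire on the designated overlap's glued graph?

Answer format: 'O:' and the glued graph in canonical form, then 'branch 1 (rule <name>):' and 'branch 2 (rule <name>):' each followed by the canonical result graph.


O:
nodes: 0:a, 1:c, 2:a, 3:b, 4:b
edges: (0,1,1); (2,4,1); (3,2,1)
branch 1 (rule r1):
nodes: 0:a, 2:a, 3:b, 4:b
edges: (0,2,1); (2,4,1); (3,2,1)
branch 2 (rule r2):
nodes: 0:a, 1:c, 3:b, 4:b
edges: (0,1,1); (3,4,2)


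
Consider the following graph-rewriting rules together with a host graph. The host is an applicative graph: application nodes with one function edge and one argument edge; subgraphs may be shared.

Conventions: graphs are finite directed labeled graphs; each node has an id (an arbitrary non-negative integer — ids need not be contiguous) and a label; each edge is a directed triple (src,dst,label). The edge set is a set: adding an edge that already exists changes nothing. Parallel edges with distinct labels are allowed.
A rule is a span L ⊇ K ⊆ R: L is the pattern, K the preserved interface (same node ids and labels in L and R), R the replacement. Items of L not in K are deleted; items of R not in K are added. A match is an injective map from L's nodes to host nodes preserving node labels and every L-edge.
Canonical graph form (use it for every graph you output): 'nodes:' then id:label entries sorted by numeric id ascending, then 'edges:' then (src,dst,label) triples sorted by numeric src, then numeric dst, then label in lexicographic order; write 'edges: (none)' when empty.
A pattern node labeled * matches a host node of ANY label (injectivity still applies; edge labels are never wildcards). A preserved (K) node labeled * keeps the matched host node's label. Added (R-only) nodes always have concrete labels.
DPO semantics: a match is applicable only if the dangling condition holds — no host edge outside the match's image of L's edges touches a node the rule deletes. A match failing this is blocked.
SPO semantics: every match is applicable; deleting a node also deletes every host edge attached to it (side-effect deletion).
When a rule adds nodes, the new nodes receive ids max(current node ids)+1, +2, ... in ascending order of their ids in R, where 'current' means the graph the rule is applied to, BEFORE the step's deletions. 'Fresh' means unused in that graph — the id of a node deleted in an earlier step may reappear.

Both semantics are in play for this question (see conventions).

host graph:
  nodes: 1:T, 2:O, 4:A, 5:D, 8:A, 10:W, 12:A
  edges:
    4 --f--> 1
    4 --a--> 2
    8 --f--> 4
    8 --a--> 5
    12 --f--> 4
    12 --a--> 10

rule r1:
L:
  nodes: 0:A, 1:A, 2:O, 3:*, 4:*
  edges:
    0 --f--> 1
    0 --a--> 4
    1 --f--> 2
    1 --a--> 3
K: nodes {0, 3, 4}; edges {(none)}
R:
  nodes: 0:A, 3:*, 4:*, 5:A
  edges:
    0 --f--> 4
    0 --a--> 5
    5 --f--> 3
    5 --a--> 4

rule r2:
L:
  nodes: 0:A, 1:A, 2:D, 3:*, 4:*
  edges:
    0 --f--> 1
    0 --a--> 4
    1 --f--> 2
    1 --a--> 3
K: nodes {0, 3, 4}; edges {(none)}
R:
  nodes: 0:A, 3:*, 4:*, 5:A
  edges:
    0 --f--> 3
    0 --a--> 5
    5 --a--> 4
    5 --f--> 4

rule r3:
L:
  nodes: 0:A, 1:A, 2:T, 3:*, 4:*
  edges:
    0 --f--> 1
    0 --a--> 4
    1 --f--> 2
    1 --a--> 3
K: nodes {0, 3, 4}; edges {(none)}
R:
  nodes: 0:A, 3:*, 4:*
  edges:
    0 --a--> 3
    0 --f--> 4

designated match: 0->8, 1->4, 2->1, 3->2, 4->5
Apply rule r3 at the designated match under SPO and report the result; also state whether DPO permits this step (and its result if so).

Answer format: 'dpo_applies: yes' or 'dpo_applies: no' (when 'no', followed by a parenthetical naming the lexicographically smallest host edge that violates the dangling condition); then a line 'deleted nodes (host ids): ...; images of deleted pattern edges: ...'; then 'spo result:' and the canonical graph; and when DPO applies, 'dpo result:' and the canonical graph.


dpo_applies: no
(the rule deletes node 4, which keeps host edge (12,4,f) outside the match image — the dangling condition fails, DPO blocks; SPO proceeds and side-deletes such edges)
deleted nodes (host ids): 1, 4; images of deleted pattern edges: (4,1,f); (4,2,a); (8,4,f); (8,5,a)
spo result:
nodes: 2:O, 5:D, 8:A, 10:W, 12:A
edges: (8,2,a); (8,5,f); (12,10,a)


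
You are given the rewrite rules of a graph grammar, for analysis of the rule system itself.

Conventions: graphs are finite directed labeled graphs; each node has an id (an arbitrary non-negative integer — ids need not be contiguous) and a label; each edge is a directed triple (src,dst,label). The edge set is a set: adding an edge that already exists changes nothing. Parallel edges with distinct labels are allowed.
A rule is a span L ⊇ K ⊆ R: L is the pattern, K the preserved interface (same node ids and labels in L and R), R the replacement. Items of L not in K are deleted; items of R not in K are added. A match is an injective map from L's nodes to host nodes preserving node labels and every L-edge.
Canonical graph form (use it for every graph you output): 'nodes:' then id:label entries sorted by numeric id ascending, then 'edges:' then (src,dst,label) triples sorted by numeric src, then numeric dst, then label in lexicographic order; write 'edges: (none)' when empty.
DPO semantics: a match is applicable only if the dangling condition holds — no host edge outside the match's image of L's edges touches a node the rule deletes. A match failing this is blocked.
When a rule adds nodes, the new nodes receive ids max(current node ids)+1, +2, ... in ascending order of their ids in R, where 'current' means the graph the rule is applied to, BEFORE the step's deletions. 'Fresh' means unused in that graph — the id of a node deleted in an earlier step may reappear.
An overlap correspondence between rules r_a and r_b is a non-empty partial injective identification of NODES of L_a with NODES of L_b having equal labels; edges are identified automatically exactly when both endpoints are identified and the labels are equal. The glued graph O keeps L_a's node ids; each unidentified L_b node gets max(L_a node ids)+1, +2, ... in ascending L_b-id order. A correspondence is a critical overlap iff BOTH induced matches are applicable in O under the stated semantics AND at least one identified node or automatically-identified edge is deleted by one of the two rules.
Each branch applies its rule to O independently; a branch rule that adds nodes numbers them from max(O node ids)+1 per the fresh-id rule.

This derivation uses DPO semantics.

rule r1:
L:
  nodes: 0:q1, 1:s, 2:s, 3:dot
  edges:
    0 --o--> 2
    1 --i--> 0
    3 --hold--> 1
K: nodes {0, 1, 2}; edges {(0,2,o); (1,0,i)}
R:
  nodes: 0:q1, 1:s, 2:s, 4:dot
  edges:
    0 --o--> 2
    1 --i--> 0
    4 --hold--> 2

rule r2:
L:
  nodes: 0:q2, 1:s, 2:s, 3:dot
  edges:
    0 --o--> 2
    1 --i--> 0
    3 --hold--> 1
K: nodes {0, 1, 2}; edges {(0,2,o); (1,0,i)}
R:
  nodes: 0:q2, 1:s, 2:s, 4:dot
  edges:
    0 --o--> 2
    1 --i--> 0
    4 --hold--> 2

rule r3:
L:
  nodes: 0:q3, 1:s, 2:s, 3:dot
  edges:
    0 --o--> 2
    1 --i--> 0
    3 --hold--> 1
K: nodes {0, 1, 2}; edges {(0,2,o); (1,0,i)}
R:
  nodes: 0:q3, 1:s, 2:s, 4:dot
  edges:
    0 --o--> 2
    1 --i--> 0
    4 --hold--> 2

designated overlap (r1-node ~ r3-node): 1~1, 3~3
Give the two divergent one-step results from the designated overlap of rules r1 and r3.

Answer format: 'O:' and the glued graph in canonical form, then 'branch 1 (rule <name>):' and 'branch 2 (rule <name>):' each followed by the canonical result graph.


O:
nodes: 0:q1, 1:s, 2:s, 3:dot, 4:q3, 5:s
edges: (0,2,o); (1,0,i); (1,4,i); (3,1,hold); (4,5,o)
branch 1 (rule r1):
nodes: 0:q1, 1:s, 2:s, 4:q3, 5:s, 6:dot
edges: (0,2,o); (1,0,i); (1,4,i); (4,5,o); (6,2,hold)
branch 2 (rule r3):
nodes: 0:q1, 1:s, 2:s, 4:q3, 5:s, 6:dot
edges: (0,2,o); (1,0,i); (1,4,i); (4,5,o); (6,5,hold)


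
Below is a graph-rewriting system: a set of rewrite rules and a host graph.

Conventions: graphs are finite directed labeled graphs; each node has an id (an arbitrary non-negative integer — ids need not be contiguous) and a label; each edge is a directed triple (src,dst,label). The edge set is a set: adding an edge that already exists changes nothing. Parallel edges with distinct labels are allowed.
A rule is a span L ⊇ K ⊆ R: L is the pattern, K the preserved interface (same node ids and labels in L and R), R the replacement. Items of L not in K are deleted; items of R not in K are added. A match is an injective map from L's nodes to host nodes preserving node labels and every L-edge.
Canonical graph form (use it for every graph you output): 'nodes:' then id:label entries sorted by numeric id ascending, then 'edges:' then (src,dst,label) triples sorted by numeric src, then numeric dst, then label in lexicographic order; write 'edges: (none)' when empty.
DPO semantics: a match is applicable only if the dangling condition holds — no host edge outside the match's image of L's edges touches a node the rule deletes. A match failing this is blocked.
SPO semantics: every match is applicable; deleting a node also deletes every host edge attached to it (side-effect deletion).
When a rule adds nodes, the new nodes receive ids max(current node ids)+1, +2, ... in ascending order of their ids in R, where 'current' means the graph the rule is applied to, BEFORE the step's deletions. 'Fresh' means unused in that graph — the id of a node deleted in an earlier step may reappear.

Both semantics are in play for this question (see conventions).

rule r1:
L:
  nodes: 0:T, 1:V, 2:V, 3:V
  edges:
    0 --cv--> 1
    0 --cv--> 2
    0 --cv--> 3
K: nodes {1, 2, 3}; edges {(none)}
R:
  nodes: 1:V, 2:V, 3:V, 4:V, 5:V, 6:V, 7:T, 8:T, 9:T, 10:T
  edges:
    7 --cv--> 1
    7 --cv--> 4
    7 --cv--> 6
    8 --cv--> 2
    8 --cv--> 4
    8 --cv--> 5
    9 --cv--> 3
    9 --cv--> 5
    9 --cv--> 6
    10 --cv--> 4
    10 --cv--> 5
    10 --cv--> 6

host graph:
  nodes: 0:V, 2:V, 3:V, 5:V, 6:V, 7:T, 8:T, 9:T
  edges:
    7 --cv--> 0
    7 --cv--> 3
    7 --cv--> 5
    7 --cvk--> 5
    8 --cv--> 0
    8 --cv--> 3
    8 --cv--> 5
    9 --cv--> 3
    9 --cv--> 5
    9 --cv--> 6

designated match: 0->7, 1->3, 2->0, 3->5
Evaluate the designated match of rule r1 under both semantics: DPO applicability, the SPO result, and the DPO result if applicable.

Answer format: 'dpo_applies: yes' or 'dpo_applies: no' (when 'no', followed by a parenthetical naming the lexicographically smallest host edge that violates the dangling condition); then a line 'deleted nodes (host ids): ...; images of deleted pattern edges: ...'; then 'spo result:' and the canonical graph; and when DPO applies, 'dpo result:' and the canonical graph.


dpo_applies: no
(the rule deletes node 7, which keeps host edge (7,5,cvk) outside the match image — the dangling condition fails, DPO blocks; SPO proceeds and side-deletes such edges)
deleted nodes (host ids): 7; images of deleted pattern edges: (7,0,cv); (7,3,cv); (7,5,cv)
spo result:
nodes: 0:V, 2:V, 3:V, 5:V, 6:V, 8:T, 9:T, 10:V, 11:V, 12:V, 13:T, 14:T, 15:T, 16:T
edges: (8,0,cv); (8,3,cv); (8,5,cv); (9,3,cv); (9,5,cv); (9,6,cv); (13,3,cv); (13,10,cv); (13,12,cv); (14,0,cv); (14,10,cv); (14,11,cv); (15,5,cv); (15,11,cv); (15,12,cv); (16,10,cv); (16,11,cv); (16,12,cv)


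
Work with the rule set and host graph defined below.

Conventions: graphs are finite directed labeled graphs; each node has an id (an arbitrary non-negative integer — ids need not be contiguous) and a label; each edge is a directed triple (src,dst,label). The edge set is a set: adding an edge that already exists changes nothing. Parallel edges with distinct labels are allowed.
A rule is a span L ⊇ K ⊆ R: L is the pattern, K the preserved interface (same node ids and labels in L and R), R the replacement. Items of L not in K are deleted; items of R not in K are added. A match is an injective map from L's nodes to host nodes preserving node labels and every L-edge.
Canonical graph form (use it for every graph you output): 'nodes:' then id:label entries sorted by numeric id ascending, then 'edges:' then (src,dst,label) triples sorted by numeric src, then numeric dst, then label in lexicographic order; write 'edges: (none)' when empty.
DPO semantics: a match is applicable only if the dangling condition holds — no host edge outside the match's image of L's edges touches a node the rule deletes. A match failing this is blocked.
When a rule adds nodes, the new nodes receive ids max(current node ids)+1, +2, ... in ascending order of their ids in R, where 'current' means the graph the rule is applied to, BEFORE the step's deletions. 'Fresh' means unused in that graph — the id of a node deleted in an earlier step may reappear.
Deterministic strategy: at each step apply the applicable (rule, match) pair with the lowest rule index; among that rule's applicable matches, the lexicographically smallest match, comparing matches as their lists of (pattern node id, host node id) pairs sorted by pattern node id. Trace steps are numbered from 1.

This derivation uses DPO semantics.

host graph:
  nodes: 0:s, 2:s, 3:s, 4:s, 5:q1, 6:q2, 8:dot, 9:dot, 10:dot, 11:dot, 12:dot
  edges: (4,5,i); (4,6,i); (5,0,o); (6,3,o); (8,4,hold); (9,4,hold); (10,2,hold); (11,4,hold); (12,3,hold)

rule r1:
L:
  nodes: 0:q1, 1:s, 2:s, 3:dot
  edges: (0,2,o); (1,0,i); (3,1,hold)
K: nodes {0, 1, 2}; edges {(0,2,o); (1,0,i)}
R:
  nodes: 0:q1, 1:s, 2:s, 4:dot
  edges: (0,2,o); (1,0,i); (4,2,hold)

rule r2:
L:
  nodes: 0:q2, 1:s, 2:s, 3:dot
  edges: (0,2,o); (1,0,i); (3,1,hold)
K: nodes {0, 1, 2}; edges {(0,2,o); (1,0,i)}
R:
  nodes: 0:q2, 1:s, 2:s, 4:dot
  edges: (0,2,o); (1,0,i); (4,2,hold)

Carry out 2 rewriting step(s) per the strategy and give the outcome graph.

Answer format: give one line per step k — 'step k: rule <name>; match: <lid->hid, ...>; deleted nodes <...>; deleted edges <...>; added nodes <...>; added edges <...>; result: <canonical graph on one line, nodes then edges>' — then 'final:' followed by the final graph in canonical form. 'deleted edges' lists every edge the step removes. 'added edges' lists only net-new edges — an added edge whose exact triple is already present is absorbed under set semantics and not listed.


step 1: rule r1; match: 0->5, 1->4, 2->0, 3->8; deleted nodes 8; deleted edges (8,4,hold); added nodes 13; added edges (13,0,hold); result: nodes: 0:s, 2:s, 3:s, 4:s, 5:q1, 6:q2, 9:dot, 10:dot, 11:dot, 12:dot, 13:dot edges: (4,5,i); (4,6,i); (5,0,o); (6,3,o); (9,4,hold); (10,2,hold); (11,4,hold); (12,3,hold); (13,0,hold)
step 2: rule r1; match: 0->5, 1->4, 2->0, 3->9; deleted nodes 9; deleted edges (9,4,hold); added nodes 14; added edges (14,0,hold); result: nodes: 0:s, 2:s, 3:s, 4:s, 5:q1, 6:q2, 10:dot, 11:dot, 12:dot, 13:dot, 14:dot edges: (4,5,i); (4,6,i); (5,0,o); (6,3,o); (10,2,hold); (11,4,hold); (12,3,hold); (13,0,hold); (14,0,hold)
final:
nodes: 0:s, 2:s, 3:s, 4:s, 5:q1, 6:q2, 10:dot, 11:dot, 12:dot, 13:dot, 14:dot
edges: (4,5,i); (4,6,i); (5,0,o); (6,3,o); (10,2,hold); (11,4,hold); (12,3,hold); (13,0,hold); (14,0,hold)


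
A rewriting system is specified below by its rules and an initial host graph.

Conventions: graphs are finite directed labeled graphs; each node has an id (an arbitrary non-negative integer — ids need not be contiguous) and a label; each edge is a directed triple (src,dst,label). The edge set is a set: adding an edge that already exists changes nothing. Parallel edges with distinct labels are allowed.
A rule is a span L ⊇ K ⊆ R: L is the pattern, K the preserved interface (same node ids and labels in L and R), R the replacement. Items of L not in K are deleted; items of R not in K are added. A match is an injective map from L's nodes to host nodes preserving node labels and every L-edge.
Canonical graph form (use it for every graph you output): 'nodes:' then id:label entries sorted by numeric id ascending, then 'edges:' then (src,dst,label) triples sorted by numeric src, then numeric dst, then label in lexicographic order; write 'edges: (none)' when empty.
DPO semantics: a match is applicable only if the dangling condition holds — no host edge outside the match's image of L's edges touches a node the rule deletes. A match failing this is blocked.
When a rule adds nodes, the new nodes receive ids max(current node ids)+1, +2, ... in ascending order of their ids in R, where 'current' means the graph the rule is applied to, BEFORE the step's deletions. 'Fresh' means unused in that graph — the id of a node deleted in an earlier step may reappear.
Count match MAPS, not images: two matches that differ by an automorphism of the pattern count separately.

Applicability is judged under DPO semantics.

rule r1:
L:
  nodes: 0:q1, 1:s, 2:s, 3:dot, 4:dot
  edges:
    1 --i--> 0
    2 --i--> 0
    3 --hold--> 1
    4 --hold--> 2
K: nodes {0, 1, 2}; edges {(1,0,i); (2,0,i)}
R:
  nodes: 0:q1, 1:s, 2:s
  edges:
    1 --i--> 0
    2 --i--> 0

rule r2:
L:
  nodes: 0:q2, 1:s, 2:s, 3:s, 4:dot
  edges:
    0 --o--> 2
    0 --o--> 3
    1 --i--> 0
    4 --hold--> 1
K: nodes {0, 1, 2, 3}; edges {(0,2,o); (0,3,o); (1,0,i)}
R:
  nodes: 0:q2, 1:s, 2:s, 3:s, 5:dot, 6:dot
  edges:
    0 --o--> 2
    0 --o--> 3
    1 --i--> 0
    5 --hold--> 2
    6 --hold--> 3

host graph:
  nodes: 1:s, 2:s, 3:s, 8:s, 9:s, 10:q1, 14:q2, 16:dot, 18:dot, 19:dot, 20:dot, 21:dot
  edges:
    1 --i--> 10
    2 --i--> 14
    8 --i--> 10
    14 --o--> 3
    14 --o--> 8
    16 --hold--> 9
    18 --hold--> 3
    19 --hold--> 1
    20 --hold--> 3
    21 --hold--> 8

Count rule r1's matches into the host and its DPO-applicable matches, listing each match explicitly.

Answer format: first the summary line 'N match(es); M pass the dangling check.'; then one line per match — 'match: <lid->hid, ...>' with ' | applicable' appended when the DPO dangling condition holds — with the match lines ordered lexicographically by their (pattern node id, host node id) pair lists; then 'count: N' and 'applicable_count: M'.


2 match(es); 2 pass the dangling check.
match: 0->10, 1->1, 2->8, 3->19, 4->21 | applicable
match: 0->10, 1->8, 2->1, 3->21, 4->19 | applicable
count: 2
applicable_count: 2


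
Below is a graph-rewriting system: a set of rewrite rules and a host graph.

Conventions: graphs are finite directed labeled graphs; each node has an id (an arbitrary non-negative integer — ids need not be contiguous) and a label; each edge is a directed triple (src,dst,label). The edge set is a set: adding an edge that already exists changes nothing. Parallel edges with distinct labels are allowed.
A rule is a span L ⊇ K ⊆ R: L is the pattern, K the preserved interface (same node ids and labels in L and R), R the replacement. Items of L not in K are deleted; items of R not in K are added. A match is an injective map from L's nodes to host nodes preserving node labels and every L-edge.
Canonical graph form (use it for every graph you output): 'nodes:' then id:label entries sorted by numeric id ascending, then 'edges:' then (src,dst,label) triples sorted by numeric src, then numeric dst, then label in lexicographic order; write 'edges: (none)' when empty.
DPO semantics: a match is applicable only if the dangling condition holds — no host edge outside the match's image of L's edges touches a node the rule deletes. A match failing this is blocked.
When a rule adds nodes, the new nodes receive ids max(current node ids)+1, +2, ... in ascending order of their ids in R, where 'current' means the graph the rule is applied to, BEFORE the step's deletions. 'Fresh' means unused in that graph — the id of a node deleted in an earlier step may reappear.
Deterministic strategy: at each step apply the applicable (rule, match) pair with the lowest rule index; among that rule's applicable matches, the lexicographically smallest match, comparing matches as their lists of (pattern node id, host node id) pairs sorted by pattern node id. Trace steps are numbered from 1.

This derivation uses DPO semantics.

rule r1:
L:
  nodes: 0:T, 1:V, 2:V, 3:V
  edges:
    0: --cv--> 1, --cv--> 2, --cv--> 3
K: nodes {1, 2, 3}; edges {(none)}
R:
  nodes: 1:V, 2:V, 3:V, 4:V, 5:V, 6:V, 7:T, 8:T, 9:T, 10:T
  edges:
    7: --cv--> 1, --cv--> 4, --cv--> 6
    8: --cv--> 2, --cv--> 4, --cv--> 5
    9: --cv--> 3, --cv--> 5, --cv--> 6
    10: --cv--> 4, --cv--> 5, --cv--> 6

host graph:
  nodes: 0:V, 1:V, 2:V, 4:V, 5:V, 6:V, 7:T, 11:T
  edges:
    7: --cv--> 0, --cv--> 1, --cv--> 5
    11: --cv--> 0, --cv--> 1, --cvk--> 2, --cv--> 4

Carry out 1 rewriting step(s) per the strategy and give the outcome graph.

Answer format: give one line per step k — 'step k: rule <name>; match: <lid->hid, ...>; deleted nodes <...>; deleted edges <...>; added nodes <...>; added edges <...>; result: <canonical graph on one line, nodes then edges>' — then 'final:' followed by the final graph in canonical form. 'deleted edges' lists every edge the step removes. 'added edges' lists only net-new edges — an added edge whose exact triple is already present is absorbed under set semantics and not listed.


step 1: rule r1; match: 0->7, 1->0, 2->1, 3->5; deleted nodes 7; deleted edges (7,0,cv); (7,1,cv); (7,5,cv); added nodes 12, 13, 14, 15, 16, 17, 18; added edges (15,0,cv); (15,12,cv); (15,14,cv); (16,1,cv); (16,12,cv); (16,13,cv); (17,5,cv); (17,13,cv); (17,14,cv); (18,12,cv); (18,13,cv); (18,14,cv); result: nodes: 0:V, 1:V, 2:V, 4:V, 5:V, 6:V, 11:T, 12:V, 13:V, 14:V, 15:T, 16:T, 17:T, 18:T edges: (11,0,cv); (11,1,cv); (11,2,cvk); (11,4,cv); (15,0,cv); (15,12,cv); (15,14,cv); (16,1,cv); (16,12,cv); (16,13,cv); (17,5,cv); (17,13,cv); (17,14,cv); (18,12,cv); (18,13,cv); (18,14,cv)
final:
nodes: 0:V, 1:V, 2:V, 4:V, 5:V, 6:V, 11:T, 12:V, 13:V, 14:V, 15:T, 16:T, 17:T, 18:T
edges: (11,0,cv); (11,1,cv); (11,2,cvk); (11,4,cv); (15,0,cv); (15,12,cv); (15,14,cv); (16,1,cv); (16,12,cv); (16,13,cv); (17,5,cv); (17,13,cv); (17,14,cv); (18,12,cv); (18,13,cv); (18,14,cv)


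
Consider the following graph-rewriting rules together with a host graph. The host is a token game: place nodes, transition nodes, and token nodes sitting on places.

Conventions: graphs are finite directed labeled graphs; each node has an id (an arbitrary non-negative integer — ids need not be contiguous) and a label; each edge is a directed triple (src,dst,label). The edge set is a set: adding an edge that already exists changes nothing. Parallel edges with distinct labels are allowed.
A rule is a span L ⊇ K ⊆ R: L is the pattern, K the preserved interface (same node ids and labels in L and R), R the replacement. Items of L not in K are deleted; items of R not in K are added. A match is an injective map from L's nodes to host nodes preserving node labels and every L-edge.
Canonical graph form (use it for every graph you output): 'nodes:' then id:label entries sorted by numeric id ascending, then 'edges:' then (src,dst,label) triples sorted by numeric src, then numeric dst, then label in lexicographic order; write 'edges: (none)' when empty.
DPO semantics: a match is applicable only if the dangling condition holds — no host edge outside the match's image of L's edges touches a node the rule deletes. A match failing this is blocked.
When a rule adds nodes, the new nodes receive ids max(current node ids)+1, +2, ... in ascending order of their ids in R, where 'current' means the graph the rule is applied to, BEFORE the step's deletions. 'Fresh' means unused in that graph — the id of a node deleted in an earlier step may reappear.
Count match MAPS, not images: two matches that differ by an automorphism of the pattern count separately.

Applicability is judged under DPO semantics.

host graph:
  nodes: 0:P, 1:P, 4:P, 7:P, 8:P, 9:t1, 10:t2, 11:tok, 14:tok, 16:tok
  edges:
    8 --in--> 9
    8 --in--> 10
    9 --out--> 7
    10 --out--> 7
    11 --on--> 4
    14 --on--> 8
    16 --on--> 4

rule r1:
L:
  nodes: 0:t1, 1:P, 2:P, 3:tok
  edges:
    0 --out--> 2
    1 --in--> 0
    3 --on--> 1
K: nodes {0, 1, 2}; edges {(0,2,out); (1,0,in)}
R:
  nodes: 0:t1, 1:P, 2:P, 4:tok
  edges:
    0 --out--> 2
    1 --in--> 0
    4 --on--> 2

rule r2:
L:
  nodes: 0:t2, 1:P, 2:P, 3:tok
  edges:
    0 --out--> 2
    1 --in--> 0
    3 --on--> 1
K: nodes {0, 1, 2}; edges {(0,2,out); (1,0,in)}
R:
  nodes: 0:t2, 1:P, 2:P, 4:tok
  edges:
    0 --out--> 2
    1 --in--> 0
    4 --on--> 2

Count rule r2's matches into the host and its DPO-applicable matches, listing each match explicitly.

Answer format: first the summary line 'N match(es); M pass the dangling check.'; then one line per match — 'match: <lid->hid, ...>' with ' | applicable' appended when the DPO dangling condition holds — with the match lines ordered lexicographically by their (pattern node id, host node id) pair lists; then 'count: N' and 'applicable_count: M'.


1 match(es); 1 pass the dangling check.
match: 0->10, 1->8, 2->7, 3->14 | applicable
count: 1
applicable_count: 1


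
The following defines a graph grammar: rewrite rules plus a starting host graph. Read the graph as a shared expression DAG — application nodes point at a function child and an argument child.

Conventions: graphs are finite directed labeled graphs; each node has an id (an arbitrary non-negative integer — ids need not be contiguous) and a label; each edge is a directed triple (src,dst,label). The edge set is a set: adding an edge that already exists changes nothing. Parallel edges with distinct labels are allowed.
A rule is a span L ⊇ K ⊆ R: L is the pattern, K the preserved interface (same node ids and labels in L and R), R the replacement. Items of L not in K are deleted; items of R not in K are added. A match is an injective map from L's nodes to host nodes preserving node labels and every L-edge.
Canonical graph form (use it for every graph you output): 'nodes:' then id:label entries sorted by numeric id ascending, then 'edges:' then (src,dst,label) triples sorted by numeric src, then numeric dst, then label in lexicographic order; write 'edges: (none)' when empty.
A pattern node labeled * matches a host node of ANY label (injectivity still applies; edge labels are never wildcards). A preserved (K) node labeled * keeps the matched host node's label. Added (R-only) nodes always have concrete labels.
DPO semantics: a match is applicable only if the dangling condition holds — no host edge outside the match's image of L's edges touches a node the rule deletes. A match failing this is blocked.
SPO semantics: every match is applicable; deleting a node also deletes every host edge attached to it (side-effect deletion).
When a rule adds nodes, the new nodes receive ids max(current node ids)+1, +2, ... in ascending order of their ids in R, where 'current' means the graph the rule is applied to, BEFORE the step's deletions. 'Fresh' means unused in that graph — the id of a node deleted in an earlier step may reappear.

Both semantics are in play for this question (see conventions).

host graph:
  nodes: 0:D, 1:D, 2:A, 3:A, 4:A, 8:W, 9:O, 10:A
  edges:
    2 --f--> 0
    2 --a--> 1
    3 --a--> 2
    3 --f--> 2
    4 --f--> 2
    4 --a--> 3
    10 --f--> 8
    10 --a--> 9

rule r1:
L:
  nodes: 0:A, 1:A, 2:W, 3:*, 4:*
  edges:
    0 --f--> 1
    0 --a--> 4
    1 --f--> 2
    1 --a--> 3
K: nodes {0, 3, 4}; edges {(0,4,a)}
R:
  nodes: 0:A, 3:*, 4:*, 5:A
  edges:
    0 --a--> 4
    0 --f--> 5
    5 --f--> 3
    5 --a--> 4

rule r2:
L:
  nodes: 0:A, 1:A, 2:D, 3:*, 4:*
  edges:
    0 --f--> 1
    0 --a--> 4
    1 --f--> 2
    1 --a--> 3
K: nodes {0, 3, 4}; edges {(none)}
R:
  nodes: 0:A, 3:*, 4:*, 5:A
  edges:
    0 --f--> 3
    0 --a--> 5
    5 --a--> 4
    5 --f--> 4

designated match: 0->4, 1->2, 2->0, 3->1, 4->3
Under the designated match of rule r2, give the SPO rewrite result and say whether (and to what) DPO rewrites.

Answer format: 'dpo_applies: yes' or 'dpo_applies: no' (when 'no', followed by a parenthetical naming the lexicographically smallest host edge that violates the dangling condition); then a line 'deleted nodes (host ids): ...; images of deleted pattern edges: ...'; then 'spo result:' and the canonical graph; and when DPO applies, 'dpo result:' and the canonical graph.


dpo_applies: no
(the rule deletes node 2, which keeps host edge (3,2,a) outside the match image — the dangling condition fails, DPO blocks; SPO proceeds and side-deletes such edges)
deleted nodes (host ids): 0, 2; images of deleted pattern edges: (2,0,f); (2,1,a); (4,2,f); (4,3,a)
spo result:
nodes: 1:D, 3:A, 4:A, 8:W, 9:O, 10:A, 11:A
edges: (4,1,f); (4,11,a); (10,8,f); (10,9,a); (11,3,a); (11,3,f)


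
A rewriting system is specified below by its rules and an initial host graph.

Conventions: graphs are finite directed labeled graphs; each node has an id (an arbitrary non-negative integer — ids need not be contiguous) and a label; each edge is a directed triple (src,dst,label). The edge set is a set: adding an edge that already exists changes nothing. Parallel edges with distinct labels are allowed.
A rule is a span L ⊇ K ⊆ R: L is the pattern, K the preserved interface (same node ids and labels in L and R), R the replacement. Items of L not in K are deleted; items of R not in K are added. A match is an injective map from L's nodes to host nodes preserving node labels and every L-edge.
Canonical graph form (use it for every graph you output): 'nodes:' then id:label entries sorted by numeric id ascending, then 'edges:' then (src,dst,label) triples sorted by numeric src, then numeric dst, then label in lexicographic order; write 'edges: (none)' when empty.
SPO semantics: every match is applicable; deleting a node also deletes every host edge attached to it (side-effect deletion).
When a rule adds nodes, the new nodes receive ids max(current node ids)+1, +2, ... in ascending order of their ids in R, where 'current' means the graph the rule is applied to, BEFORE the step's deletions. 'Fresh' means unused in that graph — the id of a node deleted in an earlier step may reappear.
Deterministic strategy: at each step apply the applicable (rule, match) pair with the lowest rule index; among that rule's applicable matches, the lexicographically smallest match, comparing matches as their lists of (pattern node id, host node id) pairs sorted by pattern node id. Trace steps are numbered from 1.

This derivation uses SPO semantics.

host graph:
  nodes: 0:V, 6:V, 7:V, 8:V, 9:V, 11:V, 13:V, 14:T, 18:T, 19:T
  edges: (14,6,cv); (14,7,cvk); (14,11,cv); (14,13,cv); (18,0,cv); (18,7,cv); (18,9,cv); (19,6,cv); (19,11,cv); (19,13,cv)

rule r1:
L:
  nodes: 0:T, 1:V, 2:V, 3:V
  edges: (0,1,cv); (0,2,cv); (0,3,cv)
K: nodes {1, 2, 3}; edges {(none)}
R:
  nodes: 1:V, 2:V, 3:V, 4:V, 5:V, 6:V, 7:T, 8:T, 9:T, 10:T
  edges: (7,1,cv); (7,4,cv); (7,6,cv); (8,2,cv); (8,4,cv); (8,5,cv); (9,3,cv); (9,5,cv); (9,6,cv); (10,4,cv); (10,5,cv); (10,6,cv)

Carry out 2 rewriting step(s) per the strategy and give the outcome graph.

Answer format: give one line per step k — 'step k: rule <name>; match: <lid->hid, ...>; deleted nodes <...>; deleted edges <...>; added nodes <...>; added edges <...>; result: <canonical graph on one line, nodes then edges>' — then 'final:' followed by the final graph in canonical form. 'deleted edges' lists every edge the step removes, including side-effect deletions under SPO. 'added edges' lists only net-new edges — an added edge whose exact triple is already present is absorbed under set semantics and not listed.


step 1: rule r1; match: 0->14, 1->6, 2->11, 3->13; deleted nodes 14; deleted edges (14,6,cv); (14,7,cvk); (14,11,cv); (14,13,cv); added nodes 20, 21, 22, 23, 24, 25, 26; added edges (23,6,cv); (23,20,cv); (23,22,cv); (24,11,cv); (24,20,cv); (24,21,cv); (25,13,cv); (25,21,cv); (25,22,cv); (26,20,cv); (26,21,cv); (26,22,cv); result: nodes: 0:V, 6:V, 7:V, 8:V, 9:V, 11:V, 13:V, 18:T, 19:T, 20:V, 21:V, 22:V, 23:T, 24:T, 25:T, 26:T edges: (18,0,cv); (18,7,cv); (18,9,cv); (19,6,cv); (19,11,cv); (19,13,cv); (23,6,cv); (23,20,cv); (23,22,cv); (24,11,cv); (24,20,cv); (24,21,cv); (25,13,cv); (25,21,cv); (25,22,cv); (26,20,cv); (26,21,cv); (26,22,cv)
step 2: rule r1; match: 0->18, 1->0, 2->7, 3->9; deleted nodes 18; deleted edges (18,0,cv); (18,7,cv); (18,9,cv); added nodes 27, 28, 29, 30, 31, 32, 33; added edges (30,0,cv); (30,27,cv); (30,29,cv); (31,7,cv); (31,27,cv); (31,28,cv); (32,9,cv); (32,28,cv); (32,29,cv); (33,27,cv); (33,28,cv); (33,29,cv); result: nodes: 0:V, 6:V, 7:V, 8:V, 9:V, 11:V, 13:V, 19:T, 20:V, 21:V, 22:V, 23:T, 24:T, 25:T, 26:T, 27:V, 28:V, 29:V, 30:T, 31:T, 32:T, 33:T edges: (19,6,cv); (19,11,cv); (19,13,cv); (23,6,cv); (23,20,cv); (23,22,cv); (24,11,cv); (24,20,cv); (24,21,cv); (25,13,cv); (25,21,cv); (25,22,cv); (26,20,cv); (26,21,cv); (26,22,cv); (30,0,cv); (30,27,cv); (30,29,cv); (31,7,cv); (31,27,cv); (31,28,cv); (32,9,cv); (32,28,cv); (32,29,cv); (33,27,cv); (33,28,cv); (33,29,cv)
final:
nodes: 0:V, 6:V, 7:V, 8:V, 9:V, 11:V, 13:V, 19:T, 20:V, 21:V, 22:V, 23:T, 24:T, 25:T, 26:T, 27:V, 28:V, 29:V, 30:T, 31:T, 32:T, 33:T
edges: (19,6,cv); (19,11,cv); (19,13,cv); (23,6,cv); (23,20,cv); (23,22,cv); (24,11,cv); (24,20,cv); (24,21,cv); (25,13,cv); (25,21,cv); (25,22,cv); (26,20,cv); (26,21,cv); (26,22,cv); (30,0,cv); (30,27,cv); (30,29,cv); (31,7,cv); (31,27,cv); (31,28,cv); (32,9,cv); (32,28,cv); (32,29,cv); (33,27,cv); (33,28,cv); (33,29,cv)


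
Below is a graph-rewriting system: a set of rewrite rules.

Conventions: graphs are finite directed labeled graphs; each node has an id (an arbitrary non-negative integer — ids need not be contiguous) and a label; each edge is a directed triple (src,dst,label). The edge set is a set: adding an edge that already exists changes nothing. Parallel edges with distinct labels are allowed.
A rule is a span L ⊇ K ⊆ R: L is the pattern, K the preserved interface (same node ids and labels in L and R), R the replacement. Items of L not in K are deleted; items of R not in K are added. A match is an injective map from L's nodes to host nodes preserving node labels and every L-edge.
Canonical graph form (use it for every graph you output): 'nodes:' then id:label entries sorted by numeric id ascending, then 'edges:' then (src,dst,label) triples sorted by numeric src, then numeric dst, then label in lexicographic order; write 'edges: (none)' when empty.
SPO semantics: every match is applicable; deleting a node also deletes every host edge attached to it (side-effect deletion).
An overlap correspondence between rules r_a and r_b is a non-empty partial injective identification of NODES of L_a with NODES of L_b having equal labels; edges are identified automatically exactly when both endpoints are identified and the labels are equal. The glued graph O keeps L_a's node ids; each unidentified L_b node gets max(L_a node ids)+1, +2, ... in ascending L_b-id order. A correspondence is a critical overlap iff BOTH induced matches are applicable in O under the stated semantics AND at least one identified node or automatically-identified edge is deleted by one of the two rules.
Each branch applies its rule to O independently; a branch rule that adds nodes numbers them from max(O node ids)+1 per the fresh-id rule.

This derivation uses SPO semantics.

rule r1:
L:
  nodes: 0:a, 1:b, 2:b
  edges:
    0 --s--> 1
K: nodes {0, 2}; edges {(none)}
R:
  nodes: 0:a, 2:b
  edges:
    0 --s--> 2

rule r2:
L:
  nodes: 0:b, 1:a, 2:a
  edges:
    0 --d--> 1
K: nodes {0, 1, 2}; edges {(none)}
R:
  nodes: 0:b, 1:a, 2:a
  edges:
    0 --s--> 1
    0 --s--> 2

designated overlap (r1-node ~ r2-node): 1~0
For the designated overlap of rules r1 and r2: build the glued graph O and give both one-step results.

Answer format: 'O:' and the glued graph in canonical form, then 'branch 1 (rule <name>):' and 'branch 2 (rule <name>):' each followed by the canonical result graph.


O:
nodes: 0:a, 1:b, 2:b, 3:a, 4:a
edges: (0,1,s); (1,3,d)
branch 1 (rule r1):
nodes: 0:a, 2:b, 3:a, 4:a
edges: (0,2,s)
branch 2 (rule r2):
nodes: 0:a, 1:b, 2:b, 3:a, 4:a
edges: (0,1,s); (1,3,s); (1,4,s)
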